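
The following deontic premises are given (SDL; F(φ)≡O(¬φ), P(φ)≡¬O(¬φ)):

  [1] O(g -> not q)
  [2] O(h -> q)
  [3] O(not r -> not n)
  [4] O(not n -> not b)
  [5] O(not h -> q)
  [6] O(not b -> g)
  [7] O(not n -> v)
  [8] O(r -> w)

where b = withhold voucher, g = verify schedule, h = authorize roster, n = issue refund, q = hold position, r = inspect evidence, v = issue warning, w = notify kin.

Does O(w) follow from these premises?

Premises 5 and 2 are O(not h -> q) and O(h -> q); every ideal world satisfies not h or h, so in either case q holds — hence O(q).
The contrapositive of premise 1 (O(g -> not q)) is O(q -> not g), and O(q) is already established, so O(not g).
The contrapositive of premise 6 (O(not b -> g)) is O(not g -> b), and O(not g) is already established, so O(b).
Premise 4 is O(not n -> not b); contrapositively O(b -> n). Since O(b) holds, K gives O(n).
The contrapositive of premise 3 (O(not r -> not n)) is O(n -> r), and O(n) is already established, so O(r).
Applying K to premise 8 (O(r -> w)) and O(r) yields O(w).
Premise 7 does not contribute to this derivation.
So O(w) follows.

Yes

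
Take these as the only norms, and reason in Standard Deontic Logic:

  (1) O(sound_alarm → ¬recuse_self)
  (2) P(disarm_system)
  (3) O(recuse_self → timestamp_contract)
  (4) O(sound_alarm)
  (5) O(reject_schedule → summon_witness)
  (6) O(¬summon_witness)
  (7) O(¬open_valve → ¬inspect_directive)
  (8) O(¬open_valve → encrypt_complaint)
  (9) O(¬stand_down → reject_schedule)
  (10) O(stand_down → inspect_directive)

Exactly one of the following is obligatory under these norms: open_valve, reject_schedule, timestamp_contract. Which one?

Premise 6 states O(¬summon_witness) outright.
Premise 5, O(reject_schedule → summon_witness), contraposes to O(¬summon_witness → ¬reject_schedule); with O(¬summon_witness) we get O(¬reject_schedule).
Premise 9, O(¬stand_down → reject_schedule), contraposes to O(¬reject_schedule → stand_down); with O(¬reject_schedule) we get O(stand_down).
From O(stand_down) and premise 10, O(stand_down → inspect_directive), we obtain O(inspect_directive).
Premise 7, O(¬open_valve → ¬inspect_directive), contraposes to O(inspect_directive → open_valve); with O(inspect_directive) we get O(open_valve).
So O(open_valve) holds — open_valve is obligatory. None of the other listed options is made obligatory by any chain of premises.

open_valve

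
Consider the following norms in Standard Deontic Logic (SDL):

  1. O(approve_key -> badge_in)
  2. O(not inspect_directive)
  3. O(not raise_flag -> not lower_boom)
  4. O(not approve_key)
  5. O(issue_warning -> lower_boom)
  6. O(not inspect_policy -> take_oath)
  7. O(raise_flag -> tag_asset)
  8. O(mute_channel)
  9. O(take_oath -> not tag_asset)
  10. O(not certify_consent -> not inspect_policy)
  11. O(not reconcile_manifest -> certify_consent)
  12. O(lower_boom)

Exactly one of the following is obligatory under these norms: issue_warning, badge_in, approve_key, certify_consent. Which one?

certify_consent

From premise 12 we have O(lower_boom).
Premise 3 is O(not raise_flag -> not lower_boom); contrapositively O(lower_boom -> raise_flag). Since O(lower_boom) holds, K gives O(raise_flag).
With premise 7, O(raise_flag -> tag_asset), the K-axiom yields O(tag_asset).
The contrapositive of premise 9 (O(take_oath -> not tag_asset)) is O(tag_asset -> not take_oath), and O(tag_asset) is already established, so O(not take_oath).
Premise 6 is O(not inspect_policy -> take_oath); contrapositively O(not take_oath -> inspect_policy). Since O(not take_oath) holds, K gives O(inspect_policy).
Premise 10 is O(not certify_consent -> not inspect_policy); contrapositively O(inspect_policy -> certify_consent). Since O(inspect_policy) holds, K gives O(certify_consent).
So O(certify_consent) holds — certify_consent is obligatory. None of the other listed options is made obligatory by any chain of premises.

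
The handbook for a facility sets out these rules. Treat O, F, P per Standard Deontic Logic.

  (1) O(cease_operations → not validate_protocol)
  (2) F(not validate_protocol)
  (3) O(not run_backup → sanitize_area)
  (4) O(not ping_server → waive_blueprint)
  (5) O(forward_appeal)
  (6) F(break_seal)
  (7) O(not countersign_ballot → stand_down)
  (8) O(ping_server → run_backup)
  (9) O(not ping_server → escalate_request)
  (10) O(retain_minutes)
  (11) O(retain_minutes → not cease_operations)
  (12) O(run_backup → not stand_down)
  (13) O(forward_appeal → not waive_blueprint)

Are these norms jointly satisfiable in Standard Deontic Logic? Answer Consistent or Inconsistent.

Consistent

Premise 1 is O(cease_operations → not validate_protocol), but O(cease_operations) is not derivable from the premises, so it does not yield O(not validate_protocol).
So O(not validate_protocol) is not derivable, and the apparent clash with O(validate_protocol) does not arise.
A world satisfying every obligation exists (e.g. break_seal=false, cease_operations=false, countersign_ballot=true, escalate_request=false, forward_appeal=true, ping_server=true, retain_minutes=true, run_backup=true, sanitize_area=false, stand_down=false, validate_protocol=true, waive_blueprint=false); no atom is both obligatory and forbidden, so the set is consistent.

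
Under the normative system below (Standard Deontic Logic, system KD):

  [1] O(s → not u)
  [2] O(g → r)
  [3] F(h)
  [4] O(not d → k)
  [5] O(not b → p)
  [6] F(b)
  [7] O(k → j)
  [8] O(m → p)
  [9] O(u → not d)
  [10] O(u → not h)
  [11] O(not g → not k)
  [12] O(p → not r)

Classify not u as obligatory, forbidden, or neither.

Obligatory

F(b) at premise 6 means O(not b).
Applying K to premise 5 (O(not b → p)) and O(not b) yields O(p).
From O(p) and premise 12, O(p → not r), we obtain O(not r).
Premise 2 is O(g → r); contrapositively O(not r → not g). Since O(not r) holds, K gives O(not g).
With premise 11, O(not g → not k), the K-axiom yields O(not k).
Premise 4, O(not d → k), contraposes to O(not k → d); with O(not k) we get O(d).
Premise 9 is O(u → not d); contrapositively O(d → not u). Since O(d) holds, K gives O(not u).
Premises 1, 3, 7, 8, 10 do not contribute to this derivation.
Hence not u is obligatory.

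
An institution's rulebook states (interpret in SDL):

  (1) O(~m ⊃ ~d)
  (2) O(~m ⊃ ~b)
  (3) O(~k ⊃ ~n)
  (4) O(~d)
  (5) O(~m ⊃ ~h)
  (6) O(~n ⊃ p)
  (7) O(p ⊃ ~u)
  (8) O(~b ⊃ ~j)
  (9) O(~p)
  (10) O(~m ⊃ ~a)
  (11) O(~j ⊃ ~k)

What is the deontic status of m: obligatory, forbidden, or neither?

Obligatory

Premise 9 states O(~p) outright.
The contrapositive of premise 6 (O(~n ⊃ p)) is O(~p ⊃ n), and O(~p) is already established, so O(n).
Premise 3, O(~k ⊃ ~n), contraposes to O(n ⊃ k); with O(n) we get O(k).
The contrapositive of premise 11 (O(~j ⊃ ~k)) is O(k ⊃ j), and O(k) is already established, so O(j).
The contrapositive of premise 8 (O(~b ⊃ ~j)) is O(j ⊃ b), and O(j) is already established, so O(b).
The contrapositive of premise 2 (O(~m ⊃ ~b)) is O(b ⊃ m), and O(b) is already established, so O(m).
Premises 1, 4, 5, 7, 10 do not contribute to this derivation.
Hence m is obligatory.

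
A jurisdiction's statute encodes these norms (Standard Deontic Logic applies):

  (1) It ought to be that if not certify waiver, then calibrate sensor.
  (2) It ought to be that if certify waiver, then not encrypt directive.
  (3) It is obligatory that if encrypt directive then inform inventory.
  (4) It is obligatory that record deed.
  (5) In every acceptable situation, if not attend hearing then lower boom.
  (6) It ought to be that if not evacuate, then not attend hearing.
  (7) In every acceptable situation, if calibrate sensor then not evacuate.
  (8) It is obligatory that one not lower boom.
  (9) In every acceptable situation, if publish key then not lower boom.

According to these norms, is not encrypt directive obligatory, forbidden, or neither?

Premise 8 states O(¬lower_boom) outright.
The contrapositive of premise 5 (O(¬attend_hearing → lower_boom)) is O(¬lower_boom → attend_hearing), and O(¬lower_boom) is already established, so O(attend_hearing).
The contrapositive of premise 6 (O(¬evacuate → ¬attend_hearing)) is O(attend_hearing → evacuate), and O(attend_hearing) is already established, so O(evacuate).
Premise 7 is O(calibrate_sensor → ¬evacuate); contrapositively O(evacuate → ¬calibrate_sensor). Since O(evacuate) holds, K gives O(¬calibrate_sensor).
Premise 1 is O(¬certify_waiver → calibrate_sensor); contrapositively O(¬calibrate_sensor → certify_waiver). Since O(¬calibrate_sensor) holds, K gives O(certify_waiver).
With premise 2, O(certify_waiver → ¬encrypt_directive), the K-axiom yields O(¬encrypt_directive).
Premises 3, 4, 9 do not contribute to this derivation.
Hence ¬encrypt_directive is obligatory.

Obligatory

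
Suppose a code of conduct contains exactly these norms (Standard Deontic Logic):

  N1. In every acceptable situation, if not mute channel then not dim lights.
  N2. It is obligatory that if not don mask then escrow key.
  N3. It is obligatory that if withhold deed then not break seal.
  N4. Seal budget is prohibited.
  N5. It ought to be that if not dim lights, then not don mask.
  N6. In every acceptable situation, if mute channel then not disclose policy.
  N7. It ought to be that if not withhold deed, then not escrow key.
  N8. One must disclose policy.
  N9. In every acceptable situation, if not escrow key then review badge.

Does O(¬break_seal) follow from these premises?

From premise 8 we have O(disclose_policy).
Premise 6, O(mute_channel → ¬disclose_policy), contraposes to O(disclose_policy → ¬mute_channel); with O(disclose_policy) we get O(¬mute_channel).
Premise 1 is O(¬mute_channel → ¬dim_lights); since O(¬mute_channel), deontic closure gives O(¬dim_lights).
From O(¬dim_lights) and premise 5, O(¬dim_lights → ¬don_mask), we obtain O(¬don_mask).
With premise 2, O(¬don_mask → escrow_key), the K-axiom yields O(escrow_key).
Premise 7, O(¬withhold_deed → ¬escrow_key), contraposes to O(escrow_key → withhold_deed); with O(escrow_key) we get O(withhold_deed).
From O(withhold_deed) and premise 3, O(withhold_deed → ¬break_seal), we obtain O(¬break_seal).
Premises 4, 9 do not contribute to this derivation.
So O(¬break_seal) follows.

Yes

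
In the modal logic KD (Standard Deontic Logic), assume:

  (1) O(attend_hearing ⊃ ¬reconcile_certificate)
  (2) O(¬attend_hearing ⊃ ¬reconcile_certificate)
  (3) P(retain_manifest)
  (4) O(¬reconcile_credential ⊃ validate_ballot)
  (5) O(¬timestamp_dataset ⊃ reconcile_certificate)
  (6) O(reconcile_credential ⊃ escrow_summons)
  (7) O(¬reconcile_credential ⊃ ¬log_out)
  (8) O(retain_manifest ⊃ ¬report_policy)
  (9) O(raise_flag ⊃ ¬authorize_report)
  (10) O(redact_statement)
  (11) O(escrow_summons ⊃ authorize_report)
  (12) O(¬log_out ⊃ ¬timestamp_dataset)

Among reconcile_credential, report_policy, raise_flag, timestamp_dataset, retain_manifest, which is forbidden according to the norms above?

By case analysis on attend_hearing: premise 1 gives O(attend_hearing ⊃ ¬reconcile_certificate) and premise 2 gives O(¬attend_hearing ⊃ ¬reconcile_certificate), so O(¬reconcile_certificate) either way.
The contrapositive of premise 5 (O(¬timestamp_dataset ⊃ reconcile_certificate)) is O(¬reconcile_certificate ⊃ timestamp_dataset), and O(¬reconcile_certificate) is already established, so O(timestamp_dataset).
Premise 12, O(¬log_out ⊃ ¬timestamp_dataset), contraposes to O(timestamp_dataset ⊃ log_out); with O(timestamp_dataset) we get O(log_out).
Premise 7, O(¬reconcile_credential ⊃ ¬log_out), contraposes to O(log_out ⊃ reconcile_credential); with O(log_out) we get O(reconcile_credential).
Premise 6 is O(reconcile_credential ⊃ escrow_summons); since O(reconcile_credential), deontic closure gives O(escrow_summons).
Applying K to premise 11 (O(escrow_summons ⊃ authorize_report)) and O(escrow_summons) yields O(authorize_report).
Premise 9, O(raise_flag ⊃ ¬authorize_report), contraposes to O(authorize_report ⊃ ¬raise_flag); with O(authorize_report) we get O(¬raise_flag).
So O(¬raise_flag) holds, i.e. raise_flag is forbidden. None of the other listed options is forbidden under the premises.

raise_flag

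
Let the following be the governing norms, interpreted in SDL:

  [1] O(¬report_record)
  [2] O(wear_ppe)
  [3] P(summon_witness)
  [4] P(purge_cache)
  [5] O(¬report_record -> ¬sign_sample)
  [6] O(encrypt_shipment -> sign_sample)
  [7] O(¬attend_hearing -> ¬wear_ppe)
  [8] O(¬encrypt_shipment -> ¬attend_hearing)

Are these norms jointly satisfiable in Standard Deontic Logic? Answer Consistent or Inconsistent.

Inconsistent

From premise 2 we have O(wear_ppe).
Premise 7 is O(¬attend_hearing -> ¬wear_ppe); contrapositively O(wear_ppe -> attend_hearing). Since O(wear_ppe) holds, K gives O(attend_hearing).
The contrapositive of premise 8 (O(¬encrypt_shipment -> ¬attend_hearing)) is O(attend_hearing -> encrypt_shipment), and O(attend_hearing) is already established, so O(encrypt_shipment).
With premise 6, O(encrypt_shipment -> sign_sample), the K-axiom yields O(sign_sample).
The contrapositive of premise 5 (O(¬report_record -> ¬sign_sample)) is O(sign_sample -> report_record), and O(sign_sample) is already established, so O(report_record).
But premise 1 directly asserts O(¬report_record).
We now have both O(report_record) and O(¬report_record) — report_record is simultaneously obligatory and forbidden, violating the D-axiom.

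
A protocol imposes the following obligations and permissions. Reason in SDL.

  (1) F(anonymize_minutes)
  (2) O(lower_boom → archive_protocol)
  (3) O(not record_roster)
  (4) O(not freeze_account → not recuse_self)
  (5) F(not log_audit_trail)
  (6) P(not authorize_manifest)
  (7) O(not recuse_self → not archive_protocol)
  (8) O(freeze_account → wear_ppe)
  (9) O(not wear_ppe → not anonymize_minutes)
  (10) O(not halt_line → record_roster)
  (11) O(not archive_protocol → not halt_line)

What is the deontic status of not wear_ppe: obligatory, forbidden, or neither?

From premise 3 we have O(not record_roster).
Premise 10 is O(not halt_line → record_roster); contrapositively O(not record_roster → halt_line). Since O(not record_roster) holds, K gives O(halt_line).
Premise 11, O(not archive_protocol → not halt_line), contraposes to O(halt_line → archive_protocol); with O(halt_line) we get O(archive_protocol).
Premise 7, O(not recuse_self → not archive_protocol), contraposes to O(archive_protocol → recuse_self); with O(archive_protocol) we get O(recuse_self).
Premise 4, O(not freeze_account → not recuse_self), contraposes to O(recuse_self → freeze_account); with O(recuse_self) we get O(freeze_account).
Applying K to premise 8 (O(freeze_account → wear_ppe)) and O(freeze_account) yields O(wear_ppe).
Premises 1, 2, 5, 6, 9 do not contribute to this derivation.
Thus O(wear_ppe), which is F(not wear_ppe): not wear_ppe is forbidden.

Forbidden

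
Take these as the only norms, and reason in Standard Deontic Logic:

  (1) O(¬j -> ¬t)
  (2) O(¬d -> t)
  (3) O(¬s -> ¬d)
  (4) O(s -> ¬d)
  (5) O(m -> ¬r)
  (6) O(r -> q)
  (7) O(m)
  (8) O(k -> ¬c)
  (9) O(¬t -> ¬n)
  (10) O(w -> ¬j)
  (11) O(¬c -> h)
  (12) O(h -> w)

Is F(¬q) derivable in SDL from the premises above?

No

Premise 6 is O(r -> q), but O(r) is not derivable from the premises, so it does not yield O(q).
No other premise forces O(q). An ideal world satisfying every premise can still have ¬q true, so F(¬q) is not derivable.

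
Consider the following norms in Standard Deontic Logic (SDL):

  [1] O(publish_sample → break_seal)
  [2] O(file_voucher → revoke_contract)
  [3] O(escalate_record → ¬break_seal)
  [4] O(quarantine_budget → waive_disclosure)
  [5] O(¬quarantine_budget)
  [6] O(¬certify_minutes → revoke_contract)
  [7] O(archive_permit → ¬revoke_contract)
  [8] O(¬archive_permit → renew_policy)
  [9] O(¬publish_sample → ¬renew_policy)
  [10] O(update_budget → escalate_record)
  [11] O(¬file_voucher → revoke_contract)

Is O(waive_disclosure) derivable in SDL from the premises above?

No

Premise 4 is O(quarantine_budget → waive_disclosure), but O(quarantine_budget) is not derivable from the premises, so it does not yield O(waive_disclosure).
No other premise forces O(waive_disclosure). An ideal world satisfying every premise can still have waive_disclosure false, so O(waive_disclosure) is not derivable.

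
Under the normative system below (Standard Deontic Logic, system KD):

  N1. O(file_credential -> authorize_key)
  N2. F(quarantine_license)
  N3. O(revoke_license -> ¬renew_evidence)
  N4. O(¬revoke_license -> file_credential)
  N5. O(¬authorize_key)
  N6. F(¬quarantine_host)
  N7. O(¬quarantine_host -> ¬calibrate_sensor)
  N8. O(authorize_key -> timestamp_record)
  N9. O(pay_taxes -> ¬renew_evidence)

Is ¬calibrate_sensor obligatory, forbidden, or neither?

Premise 7 is O(¬quarantine_host -> ¬calibrate_sensor), but O(¬quarantine_host) is not derivable from the premises, so it does not yield O(¬calibrate_sensor).
No premise or chain of K-axiom applications forces O(¬calibrate_sensor), and none forces O(calibrate_sensor). So ¬calibrate_sensor is neither obligatory nor forbidden under these norms.

Neither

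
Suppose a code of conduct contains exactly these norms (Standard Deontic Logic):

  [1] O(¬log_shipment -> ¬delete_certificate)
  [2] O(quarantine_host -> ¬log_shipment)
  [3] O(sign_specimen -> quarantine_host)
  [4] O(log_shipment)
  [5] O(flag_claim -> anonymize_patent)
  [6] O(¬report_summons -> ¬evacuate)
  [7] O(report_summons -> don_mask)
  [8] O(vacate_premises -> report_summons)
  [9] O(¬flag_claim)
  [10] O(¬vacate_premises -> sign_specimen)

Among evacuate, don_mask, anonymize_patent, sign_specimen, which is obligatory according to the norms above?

don_mask

Premise 4 states O(log_shipment) outright.
The contrapositive of premise 2 (O(quarantine_host -> ¬log_shipment)) is O(log_shipment -> ¬quarantine_host), and O(log_shipment) is already established, so O(¬quarantine_host).
Premise 3, O(sign_specimen -> quarantine_host), contraposes to O(¬quarantine_host -> ¬sign_specimen); with O(¬quarantine_host) we get O(¬sign_specimen).
Premise 10 is O(¬vacate_premises -> sign_specimen); contrapositively O(¬sign_specimen -> vacate_premises). Since O(¬sign_specimen) holds, K gives O(vacate_premises).
Applying K to premise 8 (O(vacate_premises -> report_summons)) and O(vacate_premises) yields O(report_summons).
Premise 7 is O(report_summons -> don_mask); since O(report_summons), deontic closure gives O(don_mask).
So O(don_mask) holds — don_mask is obligatory. None of the other listed options is made obligatory by any chain of premises.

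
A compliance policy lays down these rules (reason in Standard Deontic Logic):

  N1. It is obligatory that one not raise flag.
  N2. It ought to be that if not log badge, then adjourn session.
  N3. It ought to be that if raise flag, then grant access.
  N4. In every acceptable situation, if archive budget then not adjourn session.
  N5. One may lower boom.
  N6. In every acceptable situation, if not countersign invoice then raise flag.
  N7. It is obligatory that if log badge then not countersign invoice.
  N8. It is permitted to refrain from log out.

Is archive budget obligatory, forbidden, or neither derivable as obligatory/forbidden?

From premise 1 we have O(¬raise_flag).
The contrapositive of premise 6 (O(¬countersign_invoice → raise_flag)) is O(¬raise_flag → countersign_invoice), and O(¬raise_flag) is already established, so O(countersign_invoice).
Premise 7 is O(log_badge → ¬countersign_invoice); contrapositively O(countersign_invoice → ¬log_badge). Since O(countersign_invoice) holds, K gives O(¬log_badge).
From O(¬log_badge) and premise 2, O(¬log_badge → adjourn_session), we obtain O(adjourn_session).
Premise 4, O(archive_budget → ¬adjourn_session), contraposes to O(adjourn_session → ¬archive_budget); with O(adjourn_session) we get O(¬archive_budget).
Premises 3, 5, 8 do not contribute to this derivation.
Thus O(¬archive_budget), which is F(archive_budget): archive_budget is forbidden.

Forbidden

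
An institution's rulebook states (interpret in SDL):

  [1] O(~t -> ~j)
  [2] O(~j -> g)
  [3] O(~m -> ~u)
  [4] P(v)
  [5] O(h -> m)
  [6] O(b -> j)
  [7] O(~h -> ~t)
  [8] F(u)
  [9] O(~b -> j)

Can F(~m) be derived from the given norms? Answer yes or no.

Yes

By case analysis on ~b: premise 9 gives O(~b -> j) and premise 6 gives O(b -> j), so O(j) either way.
The contrapositive of premise 1 (O(~t -> ~j)) is O(j -> t), and O(j) is already established, so O(t).
Premise 7 is O(~h -> ~t); contrapositively O(t -> h). Since O(t) holds, K gives O(h).
Applying K to premise 5 (O(h -> m)) and O(h) yields O(m).
Premises 2, 3, 4, 8 do not contribute to this derivation.
So O(m) holds, i.e. F(~m). The claim follows.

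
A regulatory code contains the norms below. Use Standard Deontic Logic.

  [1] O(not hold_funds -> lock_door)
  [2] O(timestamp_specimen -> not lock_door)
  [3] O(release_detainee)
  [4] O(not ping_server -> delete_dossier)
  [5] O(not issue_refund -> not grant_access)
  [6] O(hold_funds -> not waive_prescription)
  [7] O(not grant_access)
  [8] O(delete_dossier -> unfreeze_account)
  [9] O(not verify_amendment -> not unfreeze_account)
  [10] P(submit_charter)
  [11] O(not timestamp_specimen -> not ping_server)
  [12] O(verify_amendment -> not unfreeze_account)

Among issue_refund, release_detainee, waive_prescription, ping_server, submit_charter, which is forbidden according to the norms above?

waive_prescription

Premises 12 and 9 are O(verify_amendment -> not unfreeze_account) and O(not verify_amendment -> not unfreeze_account); every ideal world satisfies verify_amendment or not verify_amendment, so in either case not unfreeze_account holds — hence O(not unfreeze_account).
Premise 8 is O(delete_dossier -> unfreeze_account); contrapositively O(not unfreeze_account -> not delete_dossier). Since O(not unfreeze_account) holds, K gives O(not delete_dossier).
The contrapositive of premise 4 (O(not ping_server -> delete_dossier)) is O(not delete_dossier -> ping_server), and O(not delete_dossier) is already established, so O(ping_server).
The contrapositive of premise 11 (O(not timestamp_specimen -> not ping_server)) is O(ping_server -> timestamp_specimen), and O(ping_server) is already established, so O(timestamp_specimen).
Premise 2 is O(timestamp_specimen -> not lock_door); since O(timestamp_specimen), deontic closure gives O(not lock_door).
Premise 1 is O(not hold_funds -> lock_door); contrapositively O(not lock_door -> hold_funds). Since O(not lock_door) holds, K gives O(hold_funds).
With premise 6, O(hold_funds -> not waive_prescription), the K-axiom yields O(not waive_prescription).
So O(not waive_prescription) holds, i.e. waive_prescription is forbidden. None of the other listed options is forbidden under the premises.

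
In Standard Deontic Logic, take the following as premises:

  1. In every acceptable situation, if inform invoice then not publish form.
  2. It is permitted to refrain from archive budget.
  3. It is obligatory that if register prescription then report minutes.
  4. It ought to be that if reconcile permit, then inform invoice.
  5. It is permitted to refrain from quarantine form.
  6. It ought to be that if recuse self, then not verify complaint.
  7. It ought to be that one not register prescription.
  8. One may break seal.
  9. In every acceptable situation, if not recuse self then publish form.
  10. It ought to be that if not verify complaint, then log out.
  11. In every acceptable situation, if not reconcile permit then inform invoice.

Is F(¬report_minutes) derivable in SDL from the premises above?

No

Premise 3 is O(register_prescription → report_minutes), but O(register_prescription) is not derivable from the premises, so it does not yield O(report_minutes).
No other premise forces O(report_minutes). An ideal world satisfying every premise can still have ¬report_minutes true, so F(¬report_minutes) is not derivable.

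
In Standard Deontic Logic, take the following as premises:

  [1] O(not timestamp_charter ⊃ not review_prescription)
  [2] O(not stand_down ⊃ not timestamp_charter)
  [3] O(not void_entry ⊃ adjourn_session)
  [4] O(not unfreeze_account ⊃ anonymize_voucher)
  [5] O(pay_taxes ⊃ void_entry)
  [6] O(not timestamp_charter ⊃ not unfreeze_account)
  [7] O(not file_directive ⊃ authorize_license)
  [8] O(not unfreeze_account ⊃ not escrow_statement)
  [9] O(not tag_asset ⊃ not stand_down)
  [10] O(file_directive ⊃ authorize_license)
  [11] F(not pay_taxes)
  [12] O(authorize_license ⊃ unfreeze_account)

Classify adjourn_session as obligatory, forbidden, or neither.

Neither

Premise 3 is O(not void_entry ⊃ adjourn_session), but O(not void_entry) is not derivable from the premises, so it does not yield O(adjourn_session).
No premise or chain of K-axiom applications forces O(adjourn_session), and none forces O(not adjourn_session). So adjourn_session is neither obligatory nor forbidden under these norms.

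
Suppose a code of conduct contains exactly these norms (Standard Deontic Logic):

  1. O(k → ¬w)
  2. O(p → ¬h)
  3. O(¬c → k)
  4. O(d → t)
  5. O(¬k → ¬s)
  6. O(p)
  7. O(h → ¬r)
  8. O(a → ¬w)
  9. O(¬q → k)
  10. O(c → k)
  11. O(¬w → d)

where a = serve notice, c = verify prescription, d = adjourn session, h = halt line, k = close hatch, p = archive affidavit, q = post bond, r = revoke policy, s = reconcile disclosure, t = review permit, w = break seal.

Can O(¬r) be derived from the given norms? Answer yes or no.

Premise 7 is O(h → ¬r), but O(h) is not derivable from the premises, so it does not yield O(¬r).
No other premise forces O(¬r). An ideal world satisfying every premise can still have ¬r false, so O(¬r) is not derivable.

No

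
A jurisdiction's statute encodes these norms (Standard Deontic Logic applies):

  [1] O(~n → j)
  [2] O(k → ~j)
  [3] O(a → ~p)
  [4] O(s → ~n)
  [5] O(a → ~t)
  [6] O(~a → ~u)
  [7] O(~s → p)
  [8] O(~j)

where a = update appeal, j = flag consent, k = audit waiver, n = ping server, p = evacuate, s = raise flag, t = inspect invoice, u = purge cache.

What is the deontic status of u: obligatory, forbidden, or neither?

From premise 8 we have O(~j).
Premise 1, O(~n → j), contraposes to O(~j → n); with O(~j) we get O(n).
Premise 4, O(s → ~n), contraposes to O(n → ~s); with O(n) we get O(~s).
From O(~s) and premise 7, O(~s → p), we obtain O(p).
Premise 3 is O(a → ~p); contrapositively O(p → ~a). Since O(p) holds, K gives O(~a).
From O(~a) and premise 6, O(~a → ~u), we obtain O(~u).
Premises 2, 5 do not contribute to this derivation.
Thus O(~u), which is F(u): u is forbidden.

Forbidden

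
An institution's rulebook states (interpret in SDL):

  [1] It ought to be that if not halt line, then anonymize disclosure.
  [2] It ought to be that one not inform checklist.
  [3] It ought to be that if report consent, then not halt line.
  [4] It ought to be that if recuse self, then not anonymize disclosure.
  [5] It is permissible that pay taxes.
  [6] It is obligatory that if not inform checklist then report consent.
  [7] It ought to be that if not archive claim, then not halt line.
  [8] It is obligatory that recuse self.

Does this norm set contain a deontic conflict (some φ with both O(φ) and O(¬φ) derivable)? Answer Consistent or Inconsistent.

Inconsistent

Premise 2 gives O(¬inform_checklist).
From O(¬inform_checklist) and premise 6, O(¬inform_checklist → report_consent), we obtain O(report_consent).
Applying K to premise 3 (O(report_consent → ¬halt_line)) and O(report_consent) yields O(¬halt_line).
Premise 1 is O(¬halt_line → anonymize_disclosure); since O(¬halt_line), deontic closure gives O(anonymize_disclosure).
The contrapositive of premise 4 (O(recuse_self → ¬anonymize_disclosure)) is O(anonymize_disclosure → ¬recuse_self), and O(anonymize_disclosure) is already established, so O(¬recuse_self).
But premise 8 directly asserts O(recuse_self).
We now have both O(¬recuse_self) and O(recuse_self) — recuse_self is simultaneously obligatory and forbidden, violating the D-axiom.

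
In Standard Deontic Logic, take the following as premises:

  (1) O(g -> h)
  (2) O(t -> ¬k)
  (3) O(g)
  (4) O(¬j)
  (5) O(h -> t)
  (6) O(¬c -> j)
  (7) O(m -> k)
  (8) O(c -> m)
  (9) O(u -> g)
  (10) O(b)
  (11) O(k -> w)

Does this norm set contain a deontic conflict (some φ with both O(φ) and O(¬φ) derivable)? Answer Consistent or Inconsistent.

Inconsistent

Premise 3 states O(g) outright.
Applying K to premise 1 (O(g -> h)) and O(g) yields O(h).
From O(h) and premise 5, O(h -> t), we obtain O(t).
With premise 2, O(t -> ¬k), the K-axiom yields O(¬k).
Premise 7, O(m -> k), contraposes to O(¬k -> ¬m); with O(¬k) we get O(¬m).
Premise 8, O(c -> m), contraposes to O(¬m -> ¬c); with O(¬m) we get O(¬c).
With premise 6, O(¬c -> j), the K-axiom yields O(j).
Yet premise 4 states O(¬j).
We now have both O(j) and O(¬j) — j is simultaneously obligatory and forbidden, violating the D-axiom.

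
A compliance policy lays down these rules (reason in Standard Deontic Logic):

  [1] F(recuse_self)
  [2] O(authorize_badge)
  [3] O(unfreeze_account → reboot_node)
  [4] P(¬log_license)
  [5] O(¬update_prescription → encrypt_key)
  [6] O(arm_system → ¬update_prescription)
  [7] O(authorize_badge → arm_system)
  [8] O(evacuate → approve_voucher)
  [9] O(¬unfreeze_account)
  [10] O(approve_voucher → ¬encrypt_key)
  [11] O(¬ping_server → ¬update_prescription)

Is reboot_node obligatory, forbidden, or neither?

Premise 3 is O(unfreeze_account → reboot_node), but O(unfreeze_account) is not derivable from the premises, so it does not yield O(reboot_node).
No premise or chain of K-axiom applications forces O(reboot_node), and none forces O(¬reboot_node). So reboot_node is neither obligatory nor forbidden under these norms.

Neither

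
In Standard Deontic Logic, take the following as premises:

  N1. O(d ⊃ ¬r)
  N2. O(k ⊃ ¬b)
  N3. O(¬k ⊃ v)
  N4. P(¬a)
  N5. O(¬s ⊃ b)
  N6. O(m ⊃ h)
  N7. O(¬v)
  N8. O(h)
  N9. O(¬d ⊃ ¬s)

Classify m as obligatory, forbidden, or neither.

Neither

Premise 6 is O(m ⊃ h); even if O(h) held, inferring O(m) would be affirming the consequent — invalid.
No premise or chain of K-axiom applications forces O(m), and none forces O(¬m). So m is neither obligatory nor forbidden under these norms.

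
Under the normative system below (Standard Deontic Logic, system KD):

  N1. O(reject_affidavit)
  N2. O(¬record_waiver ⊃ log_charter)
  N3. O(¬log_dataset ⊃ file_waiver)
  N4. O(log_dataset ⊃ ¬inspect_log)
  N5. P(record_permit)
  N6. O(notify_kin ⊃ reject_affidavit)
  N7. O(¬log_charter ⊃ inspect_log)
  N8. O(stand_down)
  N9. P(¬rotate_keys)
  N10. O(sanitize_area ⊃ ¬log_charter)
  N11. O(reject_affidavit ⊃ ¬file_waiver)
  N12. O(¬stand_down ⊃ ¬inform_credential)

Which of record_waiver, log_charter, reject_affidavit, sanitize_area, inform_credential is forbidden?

sanitize_area

Premise 1 states O(reject_affidavit) outright.
With premise 11, O(reject_affidavit ⊃ ¬file_waiver), the K-axiom yields O(¬file_waiver).
Premise 3 is O(¬log_dataset ⊃ file_waiver); contrapositively O(¬file_waiver ⊃ log_dataset). Since O(¬file_waiver) holds, K gives O(log_dataset).
Premise 4 is O(log_dataset ⊃ ¬inspect_log); since O(log_dataset), deontic closure gives O(¬inspect_log).
Premise 7 is O(¬log_charter ⊃ inspect_log); contrapositively O(¬inspect_log ⊃ log_charter). Since O(¬inspect_log) holds, K gives O(log_charter).
The contrapositive of premise 10 (O(sanitize_area ⊃ ¬log_charter)) is O(log_charter ⊃ ¬sanitize_area), and O(log_charter) is already established, so O(¬sanitize_area).
So O(¬sanitize_area) holds, i.e. sanitize_area is forbidden. None of the other listed options is forbidden under the premises.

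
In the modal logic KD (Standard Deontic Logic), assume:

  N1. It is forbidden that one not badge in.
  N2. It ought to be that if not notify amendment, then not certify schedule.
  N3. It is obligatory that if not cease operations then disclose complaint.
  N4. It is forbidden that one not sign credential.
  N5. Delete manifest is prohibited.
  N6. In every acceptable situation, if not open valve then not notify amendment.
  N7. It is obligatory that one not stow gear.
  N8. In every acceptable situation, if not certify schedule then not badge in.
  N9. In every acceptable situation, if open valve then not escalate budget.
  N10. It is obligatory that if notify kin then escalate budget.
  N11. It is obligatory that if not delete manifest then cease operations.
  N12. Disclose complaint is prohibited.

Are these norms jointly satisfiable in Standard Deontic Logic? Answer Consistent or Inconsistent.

Premise 3 is O(¬cease_operations → disclose_complaint), but O(¬cease_operations) is not derivable from the premises, so it does not yield O(disclose_complaint).
So O(disclose_complaint) is not derivable, and the apparent clash with O(¬disclose_complaint) does not arise.
A world satisfying every obligation exists (e.g. badge_in=true, cease_operations=true, certify_schedule=true, delete_manifest=false, disclose_complaint=false, escalate_budget=false, notify_amendment=true, notify_kin=false, open_valve=true, sign_credential=true, stow_gear=false); no atom is both obligatory and forbidden, so the set is consistent.

Consistent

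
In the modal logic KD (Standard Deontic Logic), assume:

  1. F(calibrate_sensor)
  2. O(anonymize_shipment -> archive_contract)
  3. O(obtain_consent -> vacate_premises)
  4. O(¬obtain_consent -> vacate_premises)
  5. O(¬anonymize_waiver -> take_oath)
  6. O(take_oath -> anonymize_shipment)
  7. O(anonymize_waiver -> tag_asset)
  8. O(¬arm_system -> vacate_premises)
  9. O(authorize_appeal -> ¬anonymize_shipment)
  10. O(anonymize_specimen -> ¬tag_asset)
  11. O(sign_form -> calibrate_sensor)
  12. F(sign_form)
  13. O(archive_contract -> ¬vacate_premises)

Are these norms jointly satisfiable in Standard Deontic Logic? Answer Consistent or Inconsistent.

Consistent

Premise 11 is O(sign_form -> calibrate_sensor), but O(sign_form) is not derivable from the premises, so it does not yield O(calibrate_sensor).
So O(calibrate_sensor) is not derivable, and the apparent clash with O(¬calibrate_sensor) does not arise.
A world satisfying every obligation exists (e.g. anonymize_shipment=false, anonymize_specimen=false, anonymize_waiver=true, archive_contract=false, arm_system=false, authorize_appeal=false, calibrate_sensor=false, obtain_consent=false, sign_form=false, tag_asset=true, take_oath=false, vacate_premises=true); no atom is both obligatory and forbidden, so the set is consistent.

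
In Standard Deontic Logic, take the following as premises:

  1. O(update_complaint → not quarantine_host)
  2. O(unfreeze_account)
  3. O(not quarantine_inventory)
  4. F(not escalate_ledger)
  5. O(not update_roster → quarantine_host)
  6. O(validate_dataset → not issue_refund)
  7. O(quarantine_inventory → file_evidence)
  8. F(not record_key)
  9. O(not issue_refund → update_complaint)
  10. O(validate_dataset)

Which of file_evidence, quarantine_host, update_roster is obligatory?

update_roster

Premise 10 gives O(validate_dataset).
Premise 6 is O(validate_dataset → not issue_refund); since O(validate_dataset), deontic closure gives O(not issue_refund).
Applying K to premise 9 (O(not issue_refund → update_complaint)) and O(not issue_refund) yields O(update_complaint).
From O(update_complaint) and premise 1, O(update_complaint → not quarantine_host), we obtain O(not quarantine_host).
Premise 5, O(not update_roster → quarantine_host), contraposes to O(not quarantine_host → update_roster); with O(not quarantine_host) we get O(update_roster).
So O(update_roster) holds — update_roster is obligatory. None of the other listed options is made obligatory by any chain of premises.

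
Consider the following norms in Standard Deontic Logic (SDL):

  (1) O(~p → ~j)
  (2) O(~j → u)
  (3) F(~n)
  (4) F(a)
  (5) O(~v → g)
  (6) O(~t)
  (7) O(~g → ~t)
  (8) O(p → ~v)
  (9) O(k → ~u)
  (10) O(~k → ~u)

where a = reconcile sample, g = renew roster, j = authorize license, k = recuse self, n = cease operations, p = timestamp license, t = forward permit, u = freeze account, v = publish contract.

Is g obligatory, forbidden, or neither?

Obligatory

Premises 10 and 9 cover both cases: O(~k → ~u) and O(k → ~u). Since ~k ∨ k is a tautology, O(~u) follows.
The contrapositive of premise 2 (O(~j → u)) is O(~u → j), and O(~u) is already established, so O(j).
The contrapositive of premise 1 (O(~p → ~j)) is O(j → p), and O(j) is already established, so O(p).
From O(p) and premise 8, O(p → ~v), we obtain O(~v).
Applying K to premise 5 (O(~v → g)) and O(~v) yields O(g).
Premises 3, 4, 6, 7 do not contribute to this derivation.
Hence g is obligatory.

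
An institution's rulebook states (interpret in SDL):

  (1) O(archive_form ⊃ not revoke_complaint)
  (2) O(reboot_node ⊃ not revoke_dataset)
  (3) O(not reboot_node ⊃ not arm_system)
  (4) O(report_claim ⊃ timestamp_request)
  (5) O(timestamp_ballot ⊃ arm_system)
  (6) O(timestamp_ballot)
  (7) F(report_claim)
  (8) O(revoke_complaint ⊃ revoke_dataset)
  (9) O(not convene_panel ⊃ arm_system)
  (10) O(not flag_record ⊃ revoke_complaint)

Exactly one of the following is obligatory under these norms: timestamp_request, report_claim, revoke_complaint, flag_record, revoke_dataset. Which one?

flag_record

Premise 6 gives O(timestamp_ballot).
From O(timestamp_ballot) and premise 5, O(timestamp_ballot ⊃ arm_system), we obtain O(arm_system).
The contrapositive of premise 3 (O(not reboot_node ⊃ not arm_system)) is O(arm_system ⊃ reboot_node), and O(arm_system) is already established, so O(reboot_node).
Applying K to premise 2 (O(reboot_node ⊃ not revoke_dataset)) and O(reboot_node) yields O(not revoke_dataset).
Premise 8 is O(revoke_complaint ⊃ revoke_dataset); contrapositively O(not revoke_dataset ⊃ not revoke_complaint). Since O(not revoke_dataset) holds, K gives O(not revoke_complaint).
Premise 10 is O(not flag_record ⊃ revoke_complaint); contrapositively O(not revoke_complaint ⊃ flag_record). Since O(not revoke_complaint) holds, K gives O(flag_record).
So O(flag_record) holds — flag_record is obligatory. None of the other listed options is made obligatory by any chain of premises.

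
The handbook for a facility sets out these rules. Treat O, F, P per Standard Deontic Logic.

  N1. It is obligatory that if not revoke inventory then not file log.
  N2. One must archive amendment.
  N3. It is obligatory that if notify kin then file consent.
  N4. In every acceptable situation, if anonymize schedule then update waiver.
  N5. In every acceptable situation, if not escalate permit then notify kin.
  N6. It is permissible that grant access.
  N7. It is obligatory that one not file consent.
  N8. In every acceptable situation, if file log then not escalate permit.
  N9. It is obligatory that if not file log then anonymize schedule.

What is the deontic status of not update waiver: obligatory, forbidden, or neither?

Premise 7 states O(¬file_consent) outright.
The contrapositive of premise 3 (O(notify_kin → file_consent)) is O(¬file_consent → ¬notify_kin), and O(¬file_consent) is already established, so O(¬notify_kin).
Premise 5 is O(¬escalate_permit → notify_kin); contrapositively O(¬notify_kin → escalate_permit). Since O(¬notify_kin) holds, K gives O(escalate_permit).
Premise 8, O(file_log → ¬escalate_permit), contraposes to O(escalate_permit → ¬file_log); with O(escalate_permit) we get O(¬file_log).
From O(¬file_log) and premise 9, O(¬file_log → anonymize_schedule), we obtain O(anonymize_schedule).
From O(anonymize_schedule) and premise 4, O(anonymize_schedule → update_waiver), we obtain O(update_waiver).
Premises 1, 2, 6 do not contribute to this derivation.
Thus O(update_waiver), which is F(¬update_waiver): ¬update_waiver is forbidden.

Forbidden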